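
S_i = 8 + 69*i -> [8, 77, 146, 215, 284]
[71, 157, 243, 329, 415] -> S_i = 71 + 86*i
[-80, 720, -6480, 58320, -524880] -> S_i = -80*-9^i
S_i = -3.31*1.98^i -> [-3.31, -6.55, -12.98, -25.69, -50.87]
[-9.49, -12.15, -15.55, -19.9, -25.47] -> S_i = -9.49*1.28^i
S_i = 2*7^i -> [2, 14, 98, 686, 4802]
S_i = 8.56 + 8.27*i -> [8.56, 16.83, 25.1, 33.37, 41.64]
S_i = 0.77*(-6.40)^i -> [0.77, -4.93, 31.54, -201.85, 1291.85]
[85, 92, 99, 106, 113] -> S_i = 85 + 7*i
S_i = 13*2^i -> [13, 26, 52, 104, 208]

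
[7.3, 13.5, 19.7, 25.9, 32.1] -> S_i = 7.30 + 6.20*i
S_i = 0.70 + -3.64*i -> [0.7, -2.94, -6.58, -10.22, -13.86]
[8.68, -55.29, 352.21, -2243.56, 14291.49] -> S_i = 8.68*(-6.37)^i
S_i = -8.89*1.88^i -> [-8.89, -16.71, -31.42, -59.07, -111.05]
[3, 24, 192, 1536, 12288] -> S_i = 3*8^i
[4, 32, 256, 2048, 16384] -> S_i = 4*8^i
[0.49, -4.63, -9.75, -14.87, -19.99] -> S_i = 0.49 + -5.12*i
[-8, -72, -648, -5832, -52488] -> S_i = -8*9^i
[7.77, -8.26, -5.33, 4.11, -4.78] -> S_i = Random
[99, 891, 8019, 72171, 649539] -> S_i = 99*9^i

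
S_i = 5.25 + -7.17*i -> [5.25, -1.92, -9.09, -16.26, -23.43]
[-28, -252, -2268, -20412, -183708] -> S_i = -28*9^i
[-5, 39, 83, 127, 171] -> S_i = -5 + 44*i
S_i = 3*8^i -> [3, 24, 192, 1536, 12288]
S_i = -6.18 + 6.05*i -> [-6.18, -0.13, 5.92, 11.97, 18.02]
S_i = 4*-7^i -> [4, -28, 196, -1372, 9604]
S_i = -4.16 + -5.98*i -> [-4.16, -10.14, -16.12, -22.1, -28.08]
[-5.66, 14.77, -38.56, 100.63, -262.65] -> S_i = -5.66*(-2.61)^i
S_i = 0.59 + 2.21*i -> [0.59, 2.8, 5.01, 7.22, 9.43]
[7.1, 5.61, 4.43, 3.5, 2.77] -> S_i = 7.10*0.79^i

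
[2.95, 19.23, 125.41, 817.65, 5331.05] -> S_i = 2.95*6.52^i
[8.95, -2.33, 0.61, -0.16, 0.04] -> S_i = 8.95*(-0.26)^i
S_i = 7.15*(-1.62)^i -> [7.15, -11.58, 18.76, -30.4, 49.25]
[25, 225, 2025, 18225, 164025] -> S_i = 25*9^i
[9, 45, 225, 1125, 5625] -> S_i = 9*5^i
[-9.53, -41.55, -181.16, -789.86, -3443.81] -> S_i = -9.53*4.36^i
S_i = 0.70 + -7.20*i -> [0.7, -6.5, -13.7, -20.9, -28.1]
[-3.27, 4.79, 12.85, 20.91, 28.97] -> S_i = -3.27 + 8.06*i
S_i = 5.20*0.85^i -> [5.2, 4.42, 3.76, 3.19, 2.71]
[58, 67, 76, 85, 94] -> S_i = 58 + 9*i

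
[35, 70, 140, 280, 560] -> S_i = 35*2^i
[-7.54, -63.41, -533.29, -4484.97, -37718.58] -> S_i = -7.54*8.41^i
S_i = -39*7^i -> [-39, -273, -1911, -13377, -93639]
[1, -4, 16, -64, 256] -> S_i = 1*-4^i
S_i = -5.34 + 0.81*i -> [-5.34, -4.53, -3.72, -2.91, -2.1]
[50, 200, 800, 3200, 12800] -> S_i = 50*4^i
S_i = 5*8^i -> [5, 40, 320, 2560, 20480]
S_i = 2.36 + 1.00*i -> [2.36, 3.36, 4.36, 5.36, 6.36]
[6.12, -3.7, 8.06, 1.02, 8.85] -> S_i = Random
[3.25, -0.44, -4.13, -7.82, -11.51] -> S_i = 3.25 + -3.69*i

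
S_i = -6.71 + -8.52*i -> [-6.71, -15.23, -23.75, -32.27, -40.79]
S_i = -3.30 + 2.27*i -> [-3.3, -1.03, 1.24, 3.51, 5.78]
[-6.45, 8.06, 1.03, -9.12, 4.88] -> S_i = Random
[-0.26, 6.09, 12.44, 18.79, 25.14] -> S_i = -0.26 + 6.35*i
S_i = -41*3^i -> [-41, -123, -369, -1107, -3321]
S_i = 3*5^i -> [3, 15, 75, 375, 1875]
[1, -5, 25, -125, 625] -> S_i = 1*-5^i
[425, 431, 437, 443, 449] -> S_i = 425 + 6*i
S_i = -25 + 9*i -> [-25, -16, -7, 2, 11]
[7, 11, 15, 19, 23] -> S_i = 7 + 4*i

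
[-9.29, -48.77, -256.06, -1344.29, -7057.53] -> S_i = -9.29*5.25^i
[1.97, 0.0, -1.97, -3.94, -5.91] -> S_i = 1.97 + -1.97*i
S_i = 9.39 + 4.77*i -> [9.39, 14.16, 18.93, 23.7, 28.47]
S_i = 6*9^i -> [6, 54, 486, 4374, 39366]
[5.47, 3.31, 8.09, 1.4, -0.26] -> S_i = Random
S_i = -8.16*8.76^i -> [-8.16, -71.48, -626.18, -5485.33, -48051.46]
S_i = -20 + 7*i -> [-20, -13, -6, 1, 8]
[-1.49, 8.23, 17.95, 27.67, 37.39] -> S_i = -1.49 + 9.72*i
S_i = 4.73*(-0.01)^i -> [4.73, -0.05, 0.0, -0.0, 0.0]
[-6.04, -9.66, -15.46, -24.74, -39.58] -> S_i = -6.04*1.60^i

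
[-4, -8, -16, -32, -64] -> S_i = -4*2^i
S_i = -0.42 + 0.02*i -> [-0.42, -0.4, -0.38, -0.36, -0.34]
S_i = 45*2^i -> [45, 90, 180, 360, 720]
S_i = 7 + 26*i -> [7, 33, 59, 85, 111]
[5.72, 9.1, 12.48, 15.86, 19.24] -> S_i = 5.72 + 3.38*i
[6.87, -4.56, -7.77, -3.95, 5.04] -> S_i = Random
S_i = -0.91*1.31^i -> [-0.91, -1.19, -1.56, -2.05, -2.68]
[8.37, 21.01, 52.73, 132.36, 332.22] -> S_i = 8.37*2.51^i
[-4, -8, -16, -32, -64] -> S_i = -4*2^i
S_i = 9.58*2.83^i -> [9.58, 27.11, 76.73, 217.13, 614.48]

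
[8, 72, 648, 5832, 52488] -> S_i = 8*9^i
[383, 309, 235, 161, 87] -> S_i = 383 + -74*i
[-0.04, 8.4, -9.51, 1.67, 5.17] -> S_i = Random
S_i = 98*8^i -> [98, 784, 6272, 50176, 401408]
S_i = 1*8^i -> [1, 8, 64, 512, 4096]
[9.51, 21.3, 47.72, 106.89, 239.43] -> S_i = 9.51*2.24^i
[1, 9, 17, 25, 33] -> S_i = 1 + 8*i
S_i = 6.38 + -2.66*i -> [6.38, 3.72, 1.06, -1.6, -4.26]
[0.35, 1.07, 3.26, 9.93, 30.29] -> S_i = 0.35*3.05^i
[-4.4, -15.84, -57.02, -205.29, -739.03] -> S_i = -4.40*3.60^i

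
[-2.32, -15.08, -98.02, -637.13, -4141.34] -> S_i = -2.32*6.50^i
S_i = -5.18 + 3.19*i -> [-5.18, -1.99, 1.2, 4.39, 7.58]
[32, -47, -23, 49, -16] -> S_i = Random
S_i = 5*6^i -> [5, 30, 180, 1080, 6480]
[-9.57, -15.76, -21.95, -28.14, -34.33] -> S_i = -9.57 + -6.19*i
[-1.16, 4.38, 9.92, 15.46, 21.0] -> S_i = -1.16 + 5.54*i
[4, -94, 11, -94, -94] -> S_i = Random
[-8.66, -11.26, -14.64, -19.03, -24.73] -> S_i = -8.66*1.30^i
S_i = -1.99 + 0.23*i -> [-1.99, -1.76, -1.53, -1.3, -1.07]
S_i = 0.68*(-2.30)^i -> [0.68, -1.56, 3.6, -8.27, 19.03]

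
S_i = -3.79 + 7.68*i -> [-3.79, 3.89, 11.57, 19.25, 26.93]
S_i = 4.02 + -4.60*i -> [4.02, -0.58, -5.18, -9.78, -14.38]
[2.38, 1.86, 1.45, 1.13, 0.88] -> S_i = 2.38*0.78^i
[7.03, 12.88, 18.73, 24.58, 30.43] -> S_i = 7.03 + 5.85*i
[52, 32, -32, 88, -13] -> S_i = Random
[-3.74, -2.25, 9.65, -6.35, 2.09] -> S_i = Random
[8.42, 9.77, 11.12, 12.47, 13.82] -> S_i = 8.42 + 1.35*i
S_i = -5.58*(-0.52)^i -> [-5.58, 2.9, -1.51, 0.78, -0.41]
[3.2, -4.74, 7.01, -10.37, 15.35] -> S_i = 3.20*(-1.48)^i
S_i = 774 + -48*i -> [774, 726, 678, 630, 582]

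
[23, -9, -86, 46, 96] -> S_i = Random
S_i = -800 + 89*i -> [-800, -711, -622, -533, -444]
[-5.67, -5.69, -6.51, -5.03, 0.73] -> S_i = Random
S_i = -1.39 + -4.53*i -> [-1.39, -5.92, -10.45, -14.98, -19.51]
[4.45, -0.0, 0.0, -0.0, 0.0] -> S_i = 4.45*-0.00^i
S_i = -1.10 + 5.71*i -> [-1.1, 4.61, 10.32, 16.03, 21.74]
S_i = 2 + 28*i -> [2, 30, 58, 86, 114]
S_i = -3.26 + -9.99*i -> [-3.26, -13.25, -23.24, -33.23, -43.22]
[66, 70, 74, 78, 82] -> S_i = 66 + 4*i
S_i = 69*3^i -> [69, 207, 621, 1863, 5589]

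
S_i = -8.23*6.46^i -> [-8.23, -53.17, -343.45, -2218.69, -14332.76]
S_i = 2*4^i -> [2, 8, 32, 128, 512]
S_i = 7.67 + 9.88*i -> [7.67, 17.55, 27.43, 37.31, 47.19]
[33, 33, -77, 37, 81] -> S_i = Random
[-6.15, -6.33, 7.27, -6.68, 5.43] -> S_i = Random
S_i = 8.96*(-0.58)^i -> [8.96, -5.2, 3.01, -1.75, 1.01]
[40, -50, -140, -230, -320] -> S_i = 40 + -90*i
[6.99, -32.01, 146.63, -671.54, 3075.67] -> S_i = 6.99*(-4.58)^i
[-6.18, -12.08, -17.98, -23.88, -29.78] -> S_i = -6.18 + -5.90*i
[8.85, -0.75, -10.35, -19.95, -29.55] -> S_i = 8.85 + -9.60*i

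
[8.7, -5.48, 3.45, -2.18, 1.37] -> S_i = 8.70*(-0.63)^i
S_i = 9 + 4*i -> [9, 13, 17, 21, 25]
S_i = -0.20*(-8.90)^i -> [-0.2, 1.78, -15.84, 140.99, -1254.84]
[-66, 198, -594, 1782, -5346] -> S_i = -66*-3^i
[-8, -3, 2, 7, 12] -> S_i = -8 + 5*i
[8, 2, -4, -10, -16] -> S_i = 8 + -6*i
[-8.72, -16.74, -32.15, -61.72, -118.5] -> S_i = -8.72*1.92^i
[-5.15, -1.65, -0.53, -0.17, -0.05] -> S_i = -5.15*0.32^i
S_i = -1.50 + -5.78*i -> [-1.5, -7.28, -13.06, -18.84, -24.62]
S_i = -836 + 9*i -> [-836, -827, -818, -809, -800]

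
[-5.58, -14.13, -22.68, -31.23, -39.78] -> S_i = -5.58 + -8.55*i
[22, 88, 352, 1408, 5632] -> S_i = 22*4^i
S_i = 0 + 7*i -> [0, 7, 14, 21, 28]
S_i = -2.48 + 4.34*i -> [-2.48, 1.86, 6.2, 10.54, 14.88]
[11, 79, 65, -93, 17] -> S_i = Random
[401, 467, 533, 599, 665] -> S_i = 401 + 66*i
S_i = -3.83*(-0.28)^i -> [-3.83, 1.07, -0.3, 0.08, -0.02]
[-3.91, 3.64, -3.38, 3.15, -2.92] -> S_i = -3.91*(-0.93)^i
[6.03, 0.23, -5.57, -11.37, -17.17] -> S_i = 6.03 + -5.80*i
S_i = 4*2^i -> [4, 8, 16, 32, 64]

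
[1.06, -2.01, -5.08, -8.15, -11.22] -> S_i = 1.06 + -3.07*i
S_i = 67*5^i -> [67, 335, 1675, 8375, 41875]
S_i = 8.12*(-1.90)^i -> [8.12, -15.43, 29.31, -55.7, 105.82]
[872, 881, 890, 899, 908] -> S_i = 872 + 9*i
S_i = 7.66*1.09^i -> [7.66, 8.35, 9.1, 9.92, 10.81]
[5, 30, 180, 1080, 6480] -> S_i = 5*6^i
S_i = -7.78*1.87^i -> [-7.78, -14.55, -27.21, -50.87, -95.14]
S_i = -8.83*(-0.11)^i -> [-8.83, 0.97, -0.11, 0.01, -0.0]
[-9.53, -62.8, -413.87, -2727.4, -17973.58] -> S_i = -9.53*6.59^i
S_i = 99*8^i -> [99, 792, 6336, 50688, 405504]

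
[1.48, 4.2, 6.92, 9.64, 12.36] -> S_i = 1.48 + 2.72*i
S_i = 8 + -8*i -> [8, 0, -8, -16, -24]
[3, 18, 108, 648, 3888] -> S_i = 3*6^i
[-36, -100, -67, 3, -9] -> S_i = Random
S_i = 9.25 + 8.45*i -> [9.25, 17.7, 26.15, 34.6, 43.05]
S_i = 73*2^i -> [73, 146, 292, 584, 1168]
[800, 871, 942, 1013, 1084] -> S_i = 800 + 71*i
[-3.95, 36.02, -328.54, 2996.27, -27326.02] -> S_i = -3.95*(-9.12)^i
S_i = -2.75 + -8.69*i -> [-2.75, -11.44, -20.13, -28.82, -37.51]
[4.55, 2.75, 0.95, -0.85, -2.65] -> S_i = 4.55 + -1.80*i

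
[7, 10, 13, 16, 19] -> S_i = 7 + 3*i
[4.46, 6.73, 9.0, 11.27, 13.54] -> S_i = 4.46 + 2.27*i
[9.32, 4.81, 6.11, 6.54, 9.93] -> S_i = Random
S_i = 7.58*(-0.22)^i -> [7.58, -1.67, 0.37, -0.08, 0.02]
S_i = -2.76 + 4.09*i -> [-2.76, 1.33, 5.42, 9.51, 13.6]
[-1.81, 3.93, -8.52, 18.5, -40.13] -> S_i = -1.81*(-2.17)^i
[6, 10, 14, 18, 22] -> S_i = 6 + 4*i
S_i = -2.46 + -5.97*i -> [-2.46, -8.43, -14.4, -20.37, -26.34]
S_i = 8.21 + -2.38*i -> [8.21, 5.83, 3.45, 1.07, -1.31]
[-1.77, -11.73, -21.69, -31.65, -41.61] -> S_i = -1.77 + -9.96*i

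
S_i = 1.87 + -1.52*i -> [1.87, 0.35, -1.17, -2.69, -4.21]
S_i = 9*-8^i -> [9, -72, 576, -4608, 36864]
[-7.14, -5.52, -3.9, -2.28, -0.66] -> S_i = -7.14 + 1.62*i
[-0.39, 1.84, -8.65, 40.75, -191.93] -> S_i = -0.39*(-4.71)^i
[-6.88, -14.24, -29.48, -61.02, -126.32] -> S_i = -6.88*2.07^i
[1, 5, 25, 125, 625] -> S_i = 1*5^i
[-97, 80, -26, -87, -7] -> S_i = Random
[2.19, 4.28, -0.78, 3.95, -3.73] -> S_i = Random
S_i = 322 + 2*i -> [322, 324, 326, 328, 330]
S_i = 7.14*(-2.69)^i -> [7.14, -19.21, 51.67, -138.98, 373.86]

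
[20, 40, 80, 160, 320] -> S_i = 20*2^i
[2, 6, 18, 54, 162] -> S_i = 2*3^i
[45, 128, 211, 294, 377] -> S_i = 45 + 83*i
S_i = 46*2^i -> [46, 92, 184, 368, 736]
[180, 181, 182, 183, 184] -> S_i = 180 + 1*i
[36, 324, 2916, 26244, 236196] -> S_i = 36*9^i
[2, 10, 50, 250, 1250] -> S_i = 2*5^i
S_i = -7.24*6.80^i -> [-7.24, -49.23, -334.78, -2276.49, -15480.12]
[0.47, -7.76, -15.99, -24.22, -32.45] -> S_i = 0.47 + -8.23*i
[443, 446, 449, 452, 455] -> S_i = 443 + 3*i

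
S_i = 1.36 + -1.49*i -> [1.36, -0.13, -1.62, -3.11, -4.6]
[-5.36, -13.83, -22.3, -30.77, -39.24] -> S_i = -5.36 + -8.47*i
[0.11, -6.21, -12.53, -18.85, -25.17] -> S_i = 0.11 + -6.32*i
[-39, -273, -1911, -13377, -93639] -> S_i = -39*7^i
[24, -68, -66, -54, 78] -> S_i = Random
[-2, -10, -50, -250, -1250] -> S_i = -2*5^i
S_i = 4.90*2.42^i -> [4.9, 11.86, 28.7, 69.45, 168.06]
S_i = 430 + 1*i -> [430, 431, 432, 433, 434]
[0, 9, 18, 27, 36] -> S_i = 0 + 9*i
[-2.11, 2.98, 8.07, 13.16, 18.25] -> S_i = -2.11 + 5.09*i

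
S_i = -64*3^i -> [-64, -192, -576, -1728, -5184]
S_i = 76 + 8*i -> [76, 84, 92, 100, 108]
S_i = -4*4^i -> [-4, -16, -64, -256, -1024]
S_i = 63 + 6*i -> [63, 69, 75, 81, 87]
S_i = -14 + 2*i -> [-14, -12, -10, -8, -6]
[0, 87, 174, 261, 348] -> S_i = 0 + 87*i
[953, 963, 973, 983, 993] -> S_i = 953 + 10*i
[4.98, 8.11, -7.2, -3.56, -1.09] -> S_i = Random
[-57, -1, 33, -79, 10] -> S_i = Random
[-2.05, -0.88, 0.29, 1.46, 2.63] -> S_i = -2.05 + 1.17*i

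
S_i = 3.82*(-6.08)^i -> [3.82, -23.23, 141.21, -858.57, 5220.09]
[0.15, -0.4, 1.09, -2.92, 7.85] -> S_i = 0.15*(-2.69)^i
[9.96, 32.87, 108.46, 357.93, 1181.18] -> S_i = 9.96*3.30^i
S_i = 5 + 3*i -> [5, 8, 11, 14, 17]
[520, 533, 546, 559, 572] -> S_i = 520 + 13*i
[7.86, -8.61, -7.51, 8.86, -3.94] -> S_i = Random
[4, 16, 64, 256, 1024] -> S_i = 4*4^i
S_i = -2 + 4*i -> [-2, 2, 6, 10, 14]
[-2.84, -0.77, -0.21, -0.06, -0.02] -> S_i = -2.84*0.27^i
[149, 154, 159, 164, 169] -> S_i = 149 + 5*i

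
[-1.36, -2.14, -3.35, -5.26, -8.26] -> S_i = -1.36*1.57^i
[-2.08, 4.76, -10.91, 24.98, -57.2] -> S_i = -2.08*(-2.29)^i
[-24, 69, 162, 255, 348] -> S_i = -24 + 93*i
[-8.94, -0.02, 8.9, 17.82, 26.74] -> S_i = -8.94 + 8.92*i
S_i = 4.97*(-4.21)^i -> [4.97, -20.92, 88.09, -370.85, 1561.29]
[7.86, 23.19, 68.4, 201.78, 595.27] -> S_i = 7.86*2.95^i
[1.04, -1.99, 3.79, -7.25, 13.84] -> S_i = 1.04*(-1.91)^i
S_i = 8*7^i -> [8, 56, 392, 2744, 19208]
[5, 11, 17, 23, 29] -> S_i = 5 + 6*i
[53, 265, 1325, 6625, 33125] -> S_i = 53*5^i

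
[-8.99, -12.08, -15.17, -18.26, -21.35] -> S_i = -8.99 + -3.09*i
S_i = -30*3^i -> [-30, -90, -270, -810, -2430]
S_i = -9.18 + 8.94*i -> [-9.18, -0.24, 8.7, 17.64, 26.58]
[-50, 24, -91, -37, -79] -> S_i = Random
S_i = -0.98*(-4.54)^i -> [-0.98, 4.45, -20.2, 91.71, -416.34]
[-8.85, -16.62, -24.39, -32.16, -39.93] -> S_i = -8.85 + -7.77*i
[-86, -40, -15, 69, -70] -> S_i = Random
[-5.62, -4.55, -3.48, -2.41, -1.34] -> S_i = -5.62 + 1.07*i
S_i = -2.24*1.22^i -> [-2.24, -2.73, -3.33, -4.07, -4.96]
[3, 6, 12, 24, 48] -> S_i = 3*2^i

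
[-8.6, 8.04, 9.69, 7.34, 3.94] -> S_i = Random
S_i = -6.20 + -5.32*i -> [-6.2, -11.52, -16.84, -22.16, -27.48]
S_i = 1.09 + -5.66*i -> [1.09, -4.57, -10.23, -15.89, -21.55]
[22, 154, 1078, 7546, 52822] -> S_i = 22*7^i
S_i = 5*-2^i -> [5, -10, 20, -40, 80]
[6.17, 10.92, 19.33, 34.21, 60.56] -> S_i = 6.17*1.77^i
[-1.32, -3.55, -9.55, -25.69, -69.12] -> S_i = -1.32*2.69^i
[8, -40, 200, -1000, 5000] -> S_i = 8*-5^i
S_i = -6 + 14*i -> [-6, 8, 22, 36, 50]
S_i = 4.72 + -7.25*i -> [4.72, -2.53, -9.78, -17.03, -24.28]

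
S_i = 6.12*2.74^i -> [6.12, 16.77, 45.95, 125.89, 344.95]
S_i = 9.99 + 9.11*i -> [9.99, 19.1, 28.21, 37.32, 46.43]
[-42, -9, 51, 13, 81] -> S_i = Random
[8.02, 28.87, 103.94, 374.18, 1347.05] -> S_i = 8.02*3.60^i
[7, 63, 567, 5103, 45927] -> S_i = 7*9^i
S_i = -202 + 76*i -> [-202, -126, -50, 26, 102]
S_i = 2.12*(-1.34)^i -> [2.12, -2.84, 3.81, -5.1, 6.84]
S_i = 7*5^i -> [7, 35, 175, 875, 4375]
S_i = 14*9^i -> [14, 126, 1134, 10206, 91854]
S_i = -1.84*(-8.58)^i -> [-1.84, 15.79, -135.45, 1162.2, -9971.65]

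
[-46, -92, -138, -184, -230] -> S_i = -46 + -46*i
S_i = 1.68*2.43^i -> [1.68, 4.08, 9.92, 24.11, 58.58]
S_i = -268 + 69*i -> [-268, -199, -130, -61, 8]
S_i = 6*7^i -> [6, 42, 294, 2058, 14406]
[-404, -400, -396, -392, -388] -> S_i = -404 + 4*i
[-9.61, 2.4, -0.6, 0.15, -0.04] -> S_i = -9.61*(-0.25)^i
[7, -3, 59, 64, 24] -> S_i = Random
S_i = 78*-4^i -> [78, -312, 1248, -4992, 19968]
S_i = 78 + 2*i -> [78, 80, 82, 84, 86]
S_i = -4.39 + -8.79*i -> [-4.39, -13.18, -21.97, -30.76, -39.55]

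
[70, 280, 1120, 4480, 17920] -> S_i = 70*4^i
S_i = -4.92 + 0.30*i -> [-4.92, -4.62, -4.32, -4.02, -3.72]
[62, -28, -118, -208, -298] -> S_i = 62 + -90*i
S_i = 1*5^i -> [1, 5, 25, 125, 625]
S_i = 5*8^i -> [5, 40, 320, 2560, 20480]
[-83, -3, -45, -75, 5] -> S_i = Random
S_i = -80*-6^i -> [-80, 480, -2880, 17280, -103680]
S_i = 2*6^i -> [2, 12, 72, 432, 2592]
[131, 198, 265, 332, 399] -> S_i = 131 + 67*i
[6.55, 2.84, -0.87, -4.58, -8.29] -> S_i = 6.55 + -3.71*i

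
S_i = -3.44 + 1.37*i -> [-3.44, -2.07, -0.7, 0.67, 2.04]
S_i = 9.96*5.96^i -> [9.96, 59.36, 353.8, 2108.62, 12567.37]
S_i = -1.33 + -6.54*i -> [-1.33, -7.87, -14.41, -20.95, -27.49]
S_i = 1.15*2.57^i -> [1.15, 2.96, 7.6, 19.52, 50.17]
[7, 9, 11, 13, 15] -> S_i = 7 + 2*i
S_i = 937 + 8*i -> [937, 945, 953, 961, 969]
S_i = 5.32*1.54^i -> [5.32, 8.19, 12.62, 19.43, 29.92]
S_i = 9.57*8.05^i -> [9.57, 77.04, 620.16, 4992.29, 40187.91]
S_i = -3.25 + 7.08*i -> [-3.25, 3.83, 10.91, 17.99, 25.07]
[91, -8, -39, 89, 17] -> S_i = Random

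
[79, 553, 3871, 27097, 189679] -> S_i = 79*7^i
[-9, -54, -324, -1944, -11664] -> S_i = -9*6^i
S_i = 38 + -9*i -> [38, 29, 20, 11, 2]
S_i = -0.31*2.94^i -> [-0.31, -0.91, -2.68, -7.88, -23.16]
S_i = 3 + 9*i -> [3, 12, 21, 30, 39]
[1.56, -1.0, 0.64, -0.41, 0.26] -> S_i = 1.56*(-0.64)^i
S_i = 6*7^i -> [6, 42, 294, 2058, 14406]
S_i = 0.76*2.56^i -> [0.76, 1.95, 4.98, 12.75, 32.64]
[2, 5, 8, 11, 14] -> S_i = 2 + 3*i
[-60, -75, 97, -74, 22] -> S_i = Random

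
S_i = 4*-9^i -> [4, -36, 324, -2916, 26244]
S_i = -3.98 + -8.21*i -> [-3.98, -12.19, -20.4, -28.61, -36.82]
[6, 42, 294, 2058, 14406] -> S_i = 6*7^i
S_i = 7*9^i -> [7, 63, 567, 5103, 45927]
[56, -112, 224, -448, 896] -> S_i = 56*-2^i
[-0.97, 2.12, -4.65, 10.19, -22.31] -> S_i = -0.97*(-2.19)^i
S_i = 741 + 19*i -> [741, 760, 779, 798, 817]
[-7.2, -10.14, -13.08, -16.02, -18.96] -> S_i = -7.20 + -2.94*i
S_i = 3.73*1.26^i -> [3.73, 4.7, 5.92, 7.46, 9.4]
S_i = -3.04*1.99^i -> [-3.04, -6.05, -12.04, -23.96, -47.67]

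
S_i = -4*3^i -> [-4, -12, -36, -108, -324]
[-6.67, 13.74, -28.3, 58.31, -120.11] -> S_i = -6.67*(-2.06)^i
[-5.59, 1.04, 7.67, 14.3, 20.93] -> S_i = -5.59 + 6.63*i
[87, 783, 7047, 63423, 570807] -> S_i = 87*9^i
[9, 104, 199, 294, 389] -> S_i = 9 + 95*i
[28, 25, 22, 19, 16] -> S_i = 28 + -3*i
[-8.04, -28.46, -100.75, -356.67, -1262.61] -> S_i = -8.04*3.54^i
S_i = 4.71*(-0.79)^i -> [4.71, -3.72, 2.94, -2.32, 1.83]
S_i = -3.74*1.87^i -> [-3.74, -6.99, -13.08, -24.46, -45.73]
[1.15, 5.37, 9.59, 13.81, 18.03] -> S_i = 1.15 + 4.22*i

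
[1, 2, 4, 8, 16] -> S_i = 1*2^i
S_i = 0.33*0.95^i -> [0.33, 0.31, 0.3, 0.28, 0.27]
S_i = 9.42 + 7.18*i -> [9.42, 16.6, 23.78, 30.96, 38.14]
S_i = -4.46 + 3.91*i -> [-4.46, -0.55, 3.36, 7.27, 11.18]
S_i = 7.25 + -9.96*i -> [7.25, -2.71, -12.67, -22.63, -32.59]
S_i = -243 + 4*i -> [-243, -239, -235, -231, -227]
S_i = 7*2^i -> [7, 14, 28, 56, 112]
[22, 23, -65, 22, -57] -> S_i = Random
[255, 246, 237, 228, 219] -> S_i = 255 + -9*i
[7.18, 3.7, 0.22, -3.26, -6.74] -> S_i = 7.18 + -3.48*i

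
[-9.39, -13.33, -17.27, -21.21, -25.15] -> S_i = -9.39 + -3.94*i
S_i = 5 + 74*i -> [5, 79, 153, 227, 301]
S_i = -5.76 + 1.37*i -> [-5.76, -4.39, -3.02, -1.65, -0.28]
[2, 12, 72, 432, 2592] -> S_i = 2*6^i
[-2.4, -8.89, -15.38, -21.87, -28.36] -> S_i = -2.40 + -6.49*i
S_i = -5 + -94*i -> [-5, -99, -193, -287, -381]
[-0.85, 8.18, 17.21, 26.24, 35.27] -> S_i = -0.85 + 9.03*i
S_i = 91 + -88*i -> [91, 3, -85, -173, -261]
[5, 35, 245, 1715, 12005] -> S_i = 5*7^i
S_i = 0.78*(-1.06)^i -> [0.78, -0.83, 0.88, -0.93, 0.98]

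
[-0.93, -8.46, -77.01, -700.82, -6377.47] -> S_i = -0.93*9.10^i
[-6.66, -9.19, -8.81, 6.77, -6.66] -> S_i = Random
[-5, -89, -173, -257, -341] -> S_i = -5 + -84*i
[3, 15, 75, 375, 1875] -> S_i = 3*5^i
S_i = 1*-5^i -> [1, -5, 25, -125, 625]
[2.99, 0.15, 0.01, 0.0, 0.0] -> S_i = 2.99*0.05^i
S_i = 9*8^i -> [9, 72, 576, 4608, 36864]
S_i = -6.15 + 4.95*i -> [-6.15, -1.2, 3.75, 8.7, 13.65]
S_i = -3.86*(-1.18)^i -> [-3.86, 4.55, -5.37, 6.34, -7.48]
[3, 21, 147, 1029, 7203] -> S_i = 3*7^i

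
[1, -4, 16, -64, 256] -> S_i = 1*-4^i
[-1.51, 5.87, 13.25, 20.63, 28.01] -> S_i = -1.51 + 7.38*i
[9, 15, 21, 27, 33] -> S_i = 9 + 6*i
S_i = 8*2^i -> [8, 16, 32, 64, 128]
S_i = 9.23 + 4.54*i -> [9.23, 13.77, 18.31, 22.85, 27.39]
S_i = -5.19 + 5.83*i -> [-5.19, 0.64, 6.47, 12.3, 18.13]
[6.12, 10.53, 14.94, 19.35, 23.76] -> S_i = 6.12 + 4.41*i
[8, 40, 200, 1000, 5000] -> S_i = 8*5^i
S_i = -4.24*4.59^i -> [-4.24, -19.46, -89.33, -410.02, -1881.99]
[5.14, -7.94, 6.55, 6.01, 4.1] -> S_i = Random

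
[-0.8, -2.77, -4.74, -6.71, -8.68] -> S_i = -0.80 + -1.97*i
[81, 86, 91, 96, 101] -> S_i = 81 + 5*i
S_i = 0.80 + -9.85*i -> [0.8, -9.05, -18.9, -28.75, -38.6]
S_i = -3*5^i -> [-3, -15, -75, -375, -1875]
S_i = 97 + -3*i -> [97, 94, 91, 88, 85]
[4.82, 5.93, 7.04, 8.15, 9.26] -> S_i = 4.82 + 1.11*i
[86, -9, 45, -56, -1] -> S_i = Random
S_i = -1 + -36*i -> [-1, -37, -73, -109, -145]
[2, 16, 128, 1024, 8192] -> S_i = 2*8^i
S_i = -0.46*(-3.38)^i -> [-0.46, 1.55, -5.26, 17.76, -60.04]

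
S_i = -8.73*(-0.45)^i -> [-8.73, 3.93, -1.77, 0.8, -0.36]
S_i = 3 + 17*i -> [3, 20, 37, 54, 71]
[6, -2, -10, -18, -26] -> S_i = 6 + -8*i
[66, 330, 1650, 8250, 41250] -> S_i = 66*5^i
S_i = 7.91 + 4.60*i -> [7.91, 12.51, 17.11, 21.71, 26.31]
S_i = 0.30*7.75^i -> [0.3, 2.32, 18.02, 139.65, 1082.25]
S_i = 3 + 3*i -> [3, 6, 9, 12, 15]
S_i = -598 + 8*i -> [-598, -590, -582, -574, -566]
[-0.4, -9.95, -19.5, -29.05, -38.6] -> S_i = -0.40 + -9.55*i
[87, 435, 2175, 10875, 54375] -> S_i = 87*5^i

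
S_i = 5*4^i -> [5, 20, 80, 320, 1280]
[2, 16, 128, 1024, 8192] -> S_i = 2*8^i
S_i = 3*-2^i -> [3, -6, 12, -24, 48]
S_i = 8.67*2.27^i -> [8.67, 19.68, 44.68, 101.41, 230.21]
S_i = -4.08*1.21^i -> [-4.08, -4.94, -5.97, -7.23, -8.75]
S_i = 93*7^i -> [93, 651, 4557, 31899, 223293]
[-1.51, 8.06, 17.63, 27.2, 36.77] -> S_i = -1.51 + 9.57*i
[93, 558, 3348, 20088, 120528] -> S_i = 93*6^i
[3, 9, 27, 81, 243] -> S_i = 3*3^i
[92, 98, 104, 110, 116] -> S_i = 92 + 6*i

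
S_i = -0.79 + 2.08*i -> [-0.79, 1.29, 3.37, 5.45, 7.53]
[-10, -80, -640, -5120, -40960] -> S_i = -10*8^i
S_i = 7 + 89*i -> [7, 96, 185, 274, 363]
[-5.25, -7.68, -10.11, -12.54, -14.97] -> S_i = -5.25 + -2.43*i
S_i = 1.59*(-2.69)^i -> [1.59, -4.28, 11.51, -30.95, 83.25]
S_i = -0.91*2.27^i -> [-0.91, -2.07, -4.69, -10.64, -24.16]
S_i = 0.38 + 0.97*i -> [0.38, 1.35, 2.32, 3.29, 4.26]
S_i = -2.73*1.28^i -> [-2.73, -3.49, -4.47, -5.73, -7.33]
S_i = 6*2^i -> [6, 12, 24, 48, 96]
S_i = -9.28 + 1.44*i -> [-9.28, -7.84, -6.4, -4.96, -3.52]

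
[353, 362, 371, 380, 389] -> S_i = 353 + 9*i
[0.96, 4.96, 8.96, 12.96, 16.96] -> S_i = 0.96 + 4.00*i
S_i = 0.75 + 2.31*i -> [0.75, 3.06, 5.37, 7.68, 9.99]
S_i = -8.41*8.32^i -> [-8.41, -69.97, -582.16, -4843.57, -40298.54]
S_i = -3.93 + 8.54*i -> [-3.93, 4.61, 13.15, 21.69, 30.23]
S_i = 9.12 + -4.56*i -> [9.12, 4.56, 0.0, -4.56, -9.12]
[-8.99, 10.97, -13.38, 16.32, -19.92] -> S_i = -8.99*(-1.22)^i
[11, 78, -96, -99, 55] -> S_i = Random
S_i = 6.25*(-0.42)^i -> [6.25, -2.62, 1.1, -0.46, 0.19]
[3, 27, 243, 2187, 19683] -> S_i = 3*9^i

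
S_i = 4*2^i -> [4, 8, 16, 32, 64]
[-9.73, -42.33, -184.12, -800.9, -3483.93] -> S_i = -9.73*4.35^i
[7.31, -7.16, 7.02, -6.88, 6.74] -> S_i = 7.31*(-0.98)^i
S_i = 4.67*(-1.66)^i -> [4.67, -7.75, 12.87, -21.36, 35.46]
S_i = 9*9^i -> [9, 81, 729, 6561, 59049]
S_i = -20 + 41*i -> [-20, 21, 62, 103, 144]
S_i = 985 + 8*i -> [985, 993, 1001, 1009, 1017]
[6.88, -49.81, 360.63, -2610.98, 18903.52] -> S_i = 6.88*(-7.24)^i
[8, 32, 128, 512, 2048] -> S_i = 8*4^i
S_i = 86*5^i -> [86, 430, 2150, 10750, 53750]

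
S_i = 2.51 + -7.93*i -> [2.51, -5.42, -13.35, -21.28, -29.21]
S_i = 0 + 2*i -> [0, 2, 4, 6, 8]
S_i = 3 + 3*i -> [3, 6, 9, 12, 15]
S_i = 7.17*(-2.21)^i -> [7.17, -15.85, 35.02, -77.39, 171.04]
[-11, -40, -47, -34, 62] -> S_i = Random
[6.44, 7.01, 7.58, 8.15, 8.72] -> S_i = 6.44 + 0.57*i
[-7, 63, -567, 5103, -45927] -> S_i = -7*-9^i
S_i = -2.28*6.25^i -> [-2.28, -14.25, -89.06, -556.64, -3479.0]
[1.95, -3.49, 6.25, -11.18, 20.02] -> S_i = 1.95*(-1.79)^i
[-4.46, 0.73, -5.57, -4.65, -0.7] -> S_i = Random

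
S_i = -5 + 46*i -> [-5, 41, 87, 133, 179]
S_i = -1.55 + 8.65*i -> [-1.55, 7.1, 15.75, 24.4, 33.05]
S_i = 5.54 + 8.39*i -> [5.54, 13.93, 22.32, 30.71, 39.1]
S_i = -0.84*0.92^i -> [-0.84, -0.77, -0.71, -0.65, -0.6]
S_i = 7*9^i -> [7, 63, 567, 5103, 45927]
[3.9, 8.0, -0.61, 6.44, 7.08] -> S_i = Random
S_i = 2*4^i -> [2, 8, 32, 128, 512]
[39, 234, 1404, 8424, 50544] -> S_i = 39*6^i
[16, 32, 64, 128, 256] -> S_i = 16*2^i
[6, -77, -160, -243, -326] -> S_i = 6 + -83*i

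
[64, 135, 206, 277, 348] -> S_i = 64 + 71*i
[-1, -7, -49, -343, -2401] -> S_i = -1*7^i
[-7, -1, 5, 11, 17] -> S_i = -7 + 6*i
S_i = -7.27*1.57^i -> [-7.27, -11.41, -17.92, -28.13, -44.17]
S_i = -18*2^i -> [-18, -36, -72, -144, -288]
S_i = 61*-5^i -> [61, -305, 1525, -7625, 38125]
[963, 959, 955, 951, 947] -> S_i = 963 + -4*i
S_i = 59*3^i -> [59, 177, 531, 1593, 4779]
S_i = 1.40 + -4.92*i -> [1.4, -3.52, -8.44, -13.36, -18.28]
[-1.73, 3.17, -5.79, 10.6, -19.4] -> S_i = -1.73*(-1.83)^i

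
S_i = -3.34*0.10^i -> [-3.34, -0.33, -0.03, -0.0, -0.0]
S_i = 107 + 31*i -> [107, 138, 169, 200, 231]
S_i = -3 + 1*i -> [-3, -2, -1, 0, 1]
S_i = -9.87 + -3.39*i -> [-9.87, -13.26, -16.65, -20.04, -23.43]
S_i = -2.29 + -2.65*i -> [-2.29, -4.94, -7.59, -10.24, -12.89]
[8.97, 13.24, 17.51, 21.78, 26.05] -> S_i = 8.97 + 4.27*i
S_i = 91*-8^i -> [91, -728, 5824, -46592, 372736]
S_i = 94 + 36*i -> [94, 130, 166, 202, 238]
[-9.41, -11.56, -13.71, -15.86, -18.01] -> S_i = -9.41 + -2.15*i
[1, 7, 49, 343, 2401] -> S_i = 1*7^i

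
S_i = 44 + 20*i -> [44, 64, 84, 104, 124]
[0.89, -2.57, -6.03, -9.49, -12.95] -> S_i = 0.89 + -3.46*i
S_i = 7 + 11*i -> [7, 18, 29, 40, 51]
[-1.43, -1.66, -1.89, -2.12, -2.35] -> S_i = -1.43 + -0.23*i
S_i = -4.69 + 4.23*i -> [-4.69, -0.46, 3.77, 8.0, 12.23]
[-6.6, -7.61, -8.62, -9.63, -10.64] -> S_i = -6.60 + -1.01*i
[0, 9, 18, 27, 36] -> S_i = 0 + 9*i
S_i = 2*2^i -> [2, 4, 8, 16, 32]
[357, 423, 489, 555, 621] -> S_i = 357 + 66*i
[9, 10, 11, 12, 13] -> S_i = 9 + 1*i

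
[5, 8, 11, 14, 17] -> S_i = 5 + 3*i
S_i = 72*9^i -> [72, 648, 5832, 52488, 472392]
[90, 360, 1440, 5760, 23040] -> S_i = 90*4^i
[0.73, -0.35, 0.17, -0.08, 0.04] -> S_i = 0.73*(-0.48)^i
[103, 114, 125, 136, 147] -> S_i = 103 + 11*i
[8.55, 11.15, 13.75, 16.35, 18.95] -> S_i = 8.55 + 2.60*i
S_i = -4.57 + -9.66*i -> [-4.57, -14.23, -23.89, -33.55, -43.21]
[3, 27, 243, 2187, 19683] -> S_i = 3*9^i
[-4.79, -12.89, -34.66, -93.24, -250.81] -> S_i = -4.79*2.69^i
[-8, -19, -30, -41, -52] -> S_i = -8 + -11*i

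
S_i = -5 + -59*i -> [-5, -64, -123, -182, -241]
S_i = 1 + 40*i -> [1, 41, 81, 121, 161]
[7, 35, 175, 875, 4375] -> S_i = 7*5^i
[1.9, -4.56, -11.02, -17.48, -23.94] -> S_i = 1.90 + -6.46*i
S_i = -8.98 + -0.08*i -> [-8.98, -9.06, -9.14, -9.22, -9.3]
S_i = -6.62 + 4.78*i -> [-6.62, -1.84, 2.94, 7.72, 12.5]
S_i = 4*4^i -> [4, 16, 64, 256, 1024]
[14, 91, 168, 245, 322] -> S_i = 14 + 77*i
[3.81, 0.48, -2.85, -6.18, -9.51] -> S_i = 3.81 + -3.33*i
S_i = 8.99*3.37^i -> [8.99, 30.3, 102.1, 344.07, 1159.52]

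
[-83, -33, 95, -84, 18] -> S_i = Random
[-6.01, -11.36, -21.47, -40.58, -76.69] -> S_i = -6.01*1.89^i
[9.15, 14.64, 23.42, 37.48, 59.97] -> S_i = 9.15*1.60^i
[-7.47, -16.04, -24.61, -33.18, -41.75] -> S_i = -7.47 + -8.57*i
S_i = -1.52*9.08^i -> [-1.52, -13.8, -125.32, -1137.89, -10332.06]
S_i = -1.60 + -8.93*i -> [-1.6, -10.53, -19.46, -28.39, -37.32]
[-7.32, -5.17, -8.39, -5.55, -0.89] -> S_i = Random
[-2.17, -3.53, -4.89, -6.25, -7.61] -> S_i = -2.17 + -1.36*i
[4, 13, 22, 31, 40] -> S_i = 4 + 9*i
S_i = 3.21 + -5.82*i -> [3.21, -2.61, -8.43, -14.25, -20.07]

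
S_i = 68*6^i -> [68, 408, 2448, 14688, 88128]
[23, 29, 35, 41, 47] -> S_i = 23 + 6*i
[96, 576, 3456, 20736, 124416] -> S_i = 96*6^i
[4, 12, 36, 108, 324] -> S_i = 4*3^i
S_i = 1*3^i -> [1, 3, 9, 27, 81]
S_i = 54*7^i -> [54, 378, 2646, 18522, 129654]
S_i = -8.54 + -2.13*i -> [-8.54, -10.67, -12.8, -14.93, -17.06]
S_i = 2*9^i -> [2, 18, 162, 1458, 13122]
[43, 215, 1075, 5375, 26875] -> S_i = 43*5^i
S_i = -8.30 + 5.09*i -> [-8.3, -3.21, 1.88, 6.97, 12.06]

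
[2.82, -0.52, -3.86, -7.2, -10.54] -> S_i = 2.82 + -3.34*i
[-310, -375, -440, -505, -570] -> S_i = -310 + -65*i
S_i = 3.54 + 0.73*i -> [3.54, 4.27, 5.0, 5.73, 6.46]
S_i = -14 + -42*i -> [-14, -56, -98, -140, -182]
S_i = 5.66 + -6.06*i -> [5.66, -0.4, -6.46, -12.52, -18.58]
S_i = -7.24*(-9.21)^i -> [-7.24, 66.68, -614.13, 5656.1, -52092.73]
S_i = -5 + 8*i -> [-5, 3, 11, 19, 27]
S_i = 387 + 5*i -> [387, 392, 397, 402, 407]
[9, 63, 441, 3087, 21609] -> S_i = 9*7^i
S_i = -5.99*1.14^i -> [-5.99, -6.83, -7.78, -8.87, -10.12]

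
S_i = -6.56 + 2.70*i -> [-6.56, -3.86, -1.16, 1.54, 4.24]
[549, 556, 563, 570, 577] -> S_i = 549 + 7*i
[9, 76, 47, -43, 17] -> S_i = Random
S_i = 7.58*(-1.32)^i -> [7.58, -10.01, 13.21, -17.43, 23.01]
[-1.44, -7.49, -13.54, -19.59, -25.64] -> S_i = -1.44 + -6.05*i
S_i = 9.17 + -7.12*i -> [9.17, 2.05, -5.07, -12.19, -19.31]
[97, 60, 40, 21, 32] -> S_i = Random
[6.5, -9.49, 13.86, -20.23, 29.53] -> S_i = 6.50*(-1.46)^i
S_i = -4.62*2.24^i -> [-4.62, -10.35, -23.18, -51.93, -116.31]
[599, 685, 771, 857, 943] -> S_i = 599 + 86*i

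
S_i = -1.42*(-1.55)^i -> [-1.42, 2.2, -3.41, 5.29, -8.2]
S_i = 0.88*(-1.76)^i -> [0.88, -1.55, 2.73, -4.8, 8.44]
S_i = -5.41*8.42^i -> [-5.41, -45.55, -383.55, -3229.49, -27192.28]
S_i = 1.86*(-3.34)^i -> [1.86, -6.21, 20.75, -69.3, 231.47]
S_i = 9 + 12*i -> [9, 21, 33, 45, 57]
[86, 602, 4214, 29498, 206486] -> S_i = 86*7^i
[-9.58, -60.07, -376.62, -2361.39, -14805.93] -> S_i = -9.58*6.27^i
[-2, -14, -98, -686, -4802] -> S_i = -2*7^i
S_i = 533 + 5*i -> [533, 538, 543, 548, 553]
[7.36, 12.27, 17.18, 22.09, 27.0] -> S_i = 7.36 + 4.91*i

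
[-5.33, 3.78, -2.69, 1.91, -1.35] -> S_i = -5.33*(-0.71)^i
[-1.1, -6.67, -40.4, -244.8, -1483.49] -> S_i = -1.10*6.06^i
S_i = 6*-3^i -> [6, -18, 54, -162, 486]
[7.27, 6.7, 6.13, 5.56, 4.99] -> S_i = 7.27 + -0.57*i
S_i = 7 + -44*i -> [7, -37, -81, -125, -169]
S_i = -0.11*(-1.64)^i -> [-0.11, 0.18, -0.3, 0.49, -0.8]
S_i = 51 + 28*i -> [51, 79, 107, 135, 163]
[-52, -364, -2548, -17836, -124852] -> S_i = -52*7^i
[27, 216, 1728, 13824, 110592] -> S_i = 27*8^i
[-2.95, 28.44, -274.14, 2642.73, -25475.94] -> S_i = -2.95*(-9.64)^i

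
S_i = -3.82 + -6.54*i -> [-3.82, -10.36, -16.9, -23.44, -29.98]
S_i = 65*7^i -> [65, 455, 3185, 22295, 156065]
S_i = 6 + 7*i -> [6, 13, 20, 27, 34]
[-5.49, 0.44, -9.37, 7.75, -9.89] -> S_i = Random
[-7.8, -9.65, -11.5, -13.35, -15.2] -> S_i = -7.80 + -1.85*i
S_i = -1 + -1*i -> [-1, -2, -3, -4, -5]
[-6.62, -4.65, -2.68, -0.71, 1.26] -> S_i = -6.62 + 1.97*i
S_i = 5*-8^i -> [5, -40, 320, -2560, 20480]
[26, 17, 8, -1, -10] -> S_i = 26 + -9*i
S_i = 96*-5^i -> [96, -480, 2400, -12000, 60000]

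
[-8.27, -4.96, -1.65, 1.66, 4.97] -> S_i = -8.27 + 3.31*i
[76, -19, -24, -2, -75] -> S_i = Random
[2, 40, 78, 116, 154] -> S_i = 2 + 38*i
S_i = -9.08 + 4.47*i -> [-9.08, -4.61, -0.14, 4.33, 8.8]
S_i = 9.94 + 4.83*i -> [9.94, 14.77, 19.6, 24.43, 29.26]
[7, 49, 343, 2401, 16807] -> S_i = 7*7^i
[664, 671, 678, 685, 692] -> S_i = 664 + 7*i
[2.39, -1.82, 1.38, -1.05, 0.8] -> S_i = 2.39*(-0.76)^i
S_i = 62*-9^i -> [62, -558, 5022, -45198, 406782]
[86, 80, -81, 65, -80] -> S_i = Random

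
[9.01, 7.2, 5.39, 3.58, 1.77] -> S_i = 9.01 + -1.81*i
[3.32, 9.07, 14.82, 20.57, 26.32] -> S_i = 3.32 + 5.75*i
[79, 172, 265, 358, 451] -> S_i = 79 + 93*i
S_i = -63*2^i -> [-63, -126, -252, -504, -1008]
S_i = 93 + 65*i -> [93, 158, 223, 288, 353]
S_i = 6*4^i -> [6, 24, 96, 384, 1536]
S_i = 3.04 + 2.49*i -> [3.04, 5.53, 8.02, 10.51, 13.0]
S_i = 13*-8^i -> [13, -104, 832, -6656, 53248]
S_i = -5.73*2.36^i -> [-5.73, -13.52, -31.91, -75.32, -177.75]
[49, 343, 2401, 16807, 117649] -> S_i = 49*7^i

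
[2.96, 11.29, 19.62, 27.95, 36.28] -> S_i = 2.96 + 8.33*i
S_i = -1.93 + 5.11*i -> [-1.93, 3.18, 8.29, 13.4, 18.51]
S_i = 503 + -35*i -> [503, 468, 433, 398, 363]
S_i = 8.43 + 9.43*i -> [8.43, 17.86, 27.29, 36.72, 46.15]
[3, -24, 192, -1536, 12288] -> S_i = 3*-8^i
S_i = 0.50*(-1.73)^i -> [0.5, -0.86, 1.5, -2.59, 4.48]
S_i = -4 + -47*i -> [-4, -51, -98, -145, -192]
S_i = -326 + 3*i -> [-326, -323, -320, -317, -314]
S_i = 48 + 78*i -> [48, 126, 204, 282, 360]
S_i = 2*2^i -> [2, 4, 8, 16, 32]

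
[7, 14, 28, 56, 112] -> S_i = 7*2^i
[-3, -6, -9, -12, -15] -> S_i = -3 + -3*i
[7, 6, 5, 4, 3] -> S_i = 7 + -1*i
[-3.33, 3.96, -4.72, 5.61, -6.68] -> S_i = -3.33*(-1.19)^i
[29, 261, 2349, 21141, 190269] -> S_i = 29*9^i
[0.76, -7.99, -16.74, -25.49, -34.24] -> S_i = 0.76 + -8.75*i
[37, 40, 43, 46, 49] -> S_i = 37 + 3*i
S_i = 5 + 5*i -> [5, 10, 15, 20, 25]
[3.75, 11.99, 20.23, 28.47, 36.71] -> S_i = 3.75 + 8.24*i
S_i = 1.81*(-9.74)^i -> [1.81, -17.63, 171.71, -1672.46, 16289.75]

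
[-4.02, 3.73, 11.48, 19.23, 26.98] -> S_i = -4.02 + 7.75*i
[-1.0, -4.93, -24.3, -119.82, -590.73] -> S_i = -1.00*4.93^i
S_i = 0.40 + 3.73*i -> [0.4, 4.13, 7.86, 11.59, 15.32]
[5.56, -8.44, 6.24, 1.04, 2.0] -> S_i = Random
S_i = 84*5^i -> [84, 420, 2100, 10500, 52500]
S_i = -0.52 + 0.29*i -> [-0.52, -0.23, 0.06, 0.35, 0.64]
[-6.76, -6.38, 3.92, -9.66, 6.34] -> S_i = Random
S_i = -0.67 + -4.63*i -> [-0.67, -5.3, -9.93, -14.56, -19.19]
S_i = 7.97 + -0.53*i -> [7.97, 7.44, 6.91, 6.38, 5.85]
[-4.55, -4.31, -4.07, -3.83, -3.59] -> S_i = -4.55 + 0.24*i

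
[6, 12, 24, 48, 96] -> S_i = 6*2^i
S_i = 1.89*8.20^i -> [1.89, 15.5, 127.08, 1042.09, 8545.1]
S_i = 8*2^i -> [8, 16, 32, 64, 128]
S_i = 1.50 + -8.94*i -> [1.5, -7.44, -16.38, -25.32, -34.26]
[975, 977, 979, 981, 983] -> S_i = 975 + 2*i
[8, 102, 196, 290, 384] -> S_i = 8 + 94*i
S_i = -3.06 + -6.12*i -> [-3.06, -9.18, -15.3, -21.42, -27.54]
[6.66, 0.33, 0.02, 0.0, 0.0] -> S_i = 6.66*0.05^i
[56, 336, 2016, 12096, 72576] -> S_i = 56*6^i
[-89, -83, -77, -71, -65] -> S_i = -89 + 6*i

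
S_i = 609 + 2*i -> [609, 611, 613, 615, 617]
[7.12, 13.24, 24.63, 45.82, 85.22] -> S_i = 7.12*1.86^i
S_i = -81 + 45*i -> [-81, -36, 9, 54, 99]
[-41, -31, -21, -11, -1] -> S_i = -41 + 10*i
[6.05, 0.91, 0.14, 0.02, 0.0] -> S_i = 6.05*0.15^i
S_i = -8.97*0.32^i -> [-8.97, -2.87, -0.92, -0.29, -0.09]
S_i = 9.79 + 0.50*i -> [9.79, 10.29, 10.79, 11.29, 11.79]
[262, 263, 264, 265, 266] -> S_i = 262 + 1*i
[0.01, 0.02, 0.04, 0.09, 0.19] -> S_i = 0.01*2.08^i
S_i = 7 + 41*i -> [7, 48, 89, 130, 171]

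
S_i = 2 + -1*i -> [2, 1, 0, -1, -2]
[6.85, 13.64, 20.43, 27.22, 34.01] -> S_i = 6.85 + 6.79*i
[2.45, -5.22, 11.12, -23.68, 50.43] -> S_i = 2.45*(-2.13)^i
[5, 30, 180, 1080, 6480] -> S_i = 5*6^i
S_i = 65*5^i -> [65, 325, 1625, 8125, 40625]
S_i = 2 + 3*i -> [2, 5, 8, 11, 14]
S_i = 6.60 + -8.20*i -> [6.6, -1.6, -9.8, -18.0, -26.2]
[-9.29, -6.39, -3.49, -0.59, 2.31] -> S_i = -9.29 + 2.90*i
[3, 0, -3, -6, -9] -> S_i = 3 + -3*i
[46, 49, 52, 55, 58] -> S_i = 46 + 3*i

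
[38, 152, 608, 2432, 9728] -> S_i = 38*4^i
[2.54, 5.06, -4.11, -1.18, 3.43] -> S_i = Random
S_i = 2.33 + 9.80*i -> [2.33, 12.13, 21.93, 31.73, 41.53]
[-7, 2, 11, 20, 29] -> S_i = -7 + 9*i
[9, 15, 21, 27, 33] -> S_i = 9 + 6*i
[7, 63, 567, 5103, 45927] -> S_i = 7*9^i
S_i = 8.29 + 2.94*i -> [8.29, 11.23, 14.17, 17.11, 20.05]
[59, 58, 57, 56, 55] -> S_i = 59 + -1*i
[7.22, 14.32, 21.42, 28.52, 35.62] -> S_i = 7.22 + 7.10*i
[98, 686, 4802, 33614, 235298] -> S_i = 98*7^i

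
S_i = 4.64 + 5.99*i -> [4.64, 10.63, 16.62, 22.61, 28.6]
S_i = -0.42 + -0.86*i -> [-0.42, -1.28, -2.14, -3.0, -3.86]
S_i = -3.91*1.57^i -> [-3.91, -6.14, -9.64, -15.13, -23.76]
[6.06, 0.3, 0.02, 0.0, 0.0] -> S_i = 6.06*0.05^i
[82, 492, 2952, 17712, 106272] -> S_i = 82*6^i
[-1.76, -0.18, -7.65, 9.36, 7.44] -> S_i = Random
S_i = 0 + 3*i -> [0, 3, 6, 9, 12]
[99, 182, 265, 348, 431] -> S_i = 99 + 83*i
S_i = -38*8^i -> [-38, -304, -2432, -19456, -155648]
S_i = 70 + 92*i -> [70, 162, 254, 346, 438]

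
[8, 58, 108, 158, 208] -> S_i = 8 + 50*i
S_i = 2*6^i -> [2, 12, 72, 432, 2592]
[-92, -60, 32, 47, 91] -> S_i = Random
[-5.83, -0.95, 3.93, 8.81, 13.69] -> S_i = -5.83 + 4.88*i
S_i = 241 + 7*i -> [241, 248, 255, 262, 269]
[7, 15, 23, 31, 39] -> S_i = 7 + 8*i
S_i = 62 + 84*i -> [62, 146, 230, 314, 398]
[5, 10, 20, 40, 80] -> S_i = 5*2^i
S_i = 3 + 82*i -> [3, 85, 167, 249, 331]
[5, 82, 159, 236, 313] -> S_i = 5 + 77*i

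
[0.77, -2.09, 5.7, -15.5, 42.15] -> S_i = 0.77*(-2.72)^i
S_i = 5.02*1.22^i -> [5.02, 6.12, 7.47, 9.12, 11.12]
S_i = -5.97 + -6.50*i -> [-5.97, -12.47, -18.97, -25.47, -31.97]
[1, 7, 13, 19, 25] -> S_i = 1 + 6*i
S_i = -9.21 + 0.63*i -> [-9.21, -8.58, -7.95, -7.32, -6.69]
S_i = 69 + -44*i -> [69, 25, -19, -63, -107]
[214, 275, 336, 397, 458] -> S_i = 214 + 61*i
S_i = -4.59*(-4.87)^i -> [-4.59, 22.35, -108.86, 530.15, -2581.84]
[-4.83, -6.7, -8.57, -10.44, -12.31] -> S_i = -4.83 + -1.87*i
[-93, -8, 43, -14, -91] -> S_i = Random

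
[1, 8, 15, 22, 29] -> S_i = 1 + 7*i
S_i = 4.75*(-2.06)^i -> [4.75, -9.78, 20.16, -41.52, 85.54]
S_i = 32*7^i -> [32, 224, 1568, 10976, 76832]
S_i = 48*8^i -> [48, 384, 3072, 24576, 196608]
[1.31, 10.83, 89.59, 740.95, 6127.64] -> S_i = 1.31*8.27^i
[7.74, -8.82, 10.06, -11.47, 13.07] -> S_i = 7.74*(-1.14)^i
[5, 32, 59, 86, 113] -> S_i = 5 + 27*i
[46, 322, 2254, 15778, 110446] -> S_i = 46*7^i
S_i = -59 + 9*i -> [-59, -50, -41, -32, -23]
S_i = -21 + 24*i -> [-21, 3, 27, 51, 75]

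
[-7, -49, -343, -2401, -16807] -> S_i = -7*7^i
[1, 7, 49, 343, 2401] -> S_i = 1*7^i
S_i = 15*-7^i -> [15, -105, 735, -5145, 36015]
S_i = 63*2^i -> [63, 126, 252, 504, 1008]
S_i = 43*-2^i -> [43, -86, 172, -344, 688]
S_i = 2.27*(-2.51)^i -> [2.27, -5.7, 14.3, -35.9, 90.1]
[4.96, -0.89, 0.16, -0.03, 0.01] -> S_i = 4.96*(-0.18)^i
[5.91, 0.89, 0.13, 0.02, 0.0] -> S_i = 5.91*0.15^i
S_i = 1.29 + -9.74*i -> [1.29, -8.45, -18.19, -27.93, -37.67]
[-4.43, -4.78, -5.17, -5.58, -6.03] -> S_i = -4.43*1.08^i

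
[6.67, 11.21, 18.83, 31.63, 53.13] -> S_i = 6.67*1.68^i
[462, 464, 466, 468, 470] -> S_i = 462 + 2*i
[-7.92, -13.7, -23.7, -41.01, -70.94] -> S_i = -7.92*1.73^i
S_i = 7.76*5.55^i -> [7.76, 43.07, 239.03, 1326.6, 7362.64]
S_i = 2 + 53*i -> [2, 55, 108, 161, 214]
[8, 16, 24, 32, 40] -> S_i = 8 + 8*i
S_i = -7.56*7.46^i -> [-7.56, -56.4, -420.73, -3138.62, -23414.08]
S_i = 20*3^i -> [20, 60, 180, 540, 1620]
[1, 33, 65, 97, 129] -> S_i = 1 + 32*i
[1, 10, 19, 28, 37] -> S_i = 1 + 9*i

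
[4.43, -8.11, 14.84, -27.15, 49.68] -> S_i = 4.43*(-1.83)^i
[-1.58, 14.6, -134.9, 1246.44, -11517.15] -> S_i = -1.58*(-9.24)^i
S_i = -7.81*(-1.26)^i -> [-7.81, 9.84, -12.4, 15.62, -19.68]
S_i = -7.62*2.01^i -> [-7.62, -15.32, -30.79, -61.88, -124.38]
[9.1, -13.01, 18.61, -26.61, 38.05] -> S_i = 9.10*(-1.43)^i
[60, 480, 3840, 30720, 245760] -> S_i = 60*8^i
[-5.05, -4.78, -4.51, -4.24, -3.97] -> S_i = -5.05 + 0.27*i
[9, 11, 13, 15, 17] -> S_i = 9 + 2*i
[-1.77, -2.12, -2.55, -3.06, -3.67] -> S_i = -1.77*1.20^i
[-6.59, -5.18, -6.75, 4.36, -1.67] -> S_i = Random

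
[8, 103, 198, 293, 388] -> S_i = 8 + 95*i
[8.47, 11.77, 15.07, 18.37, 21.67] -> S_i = 8.47 + 3.30*i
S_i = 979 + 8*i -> [979, 987, 995, 1003, 1011]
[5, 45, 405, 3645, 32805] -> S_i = 5*9^i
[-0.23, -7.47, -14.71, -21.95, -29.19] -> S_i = -0.23 + -7.24*i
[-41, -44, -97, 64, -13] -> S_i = Random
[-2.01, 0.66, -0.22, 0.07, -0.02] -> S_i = -2.01*(-0.33)^i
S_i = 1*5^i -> [1, 5, 25, 125, 625]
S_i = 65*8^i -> [65, 520, 4160, 33280, 266240]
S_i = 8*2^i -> [8, 16, 32, 64, 128]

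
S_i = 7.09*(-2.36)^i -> [7.09, -16.73, 39.49, -93.19, 219.93]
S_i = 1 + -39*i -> [1, -38, -77, -116, -155]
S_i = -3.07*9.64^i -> [-3.07, -29.59, -285.29, -2750.23, -26512.25]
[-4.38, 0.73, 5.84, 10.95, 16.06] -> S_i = -4.38 + 5.11*i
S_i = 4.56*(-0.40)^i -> [4.56, -1.82, 0.73, -0.29, 0.12]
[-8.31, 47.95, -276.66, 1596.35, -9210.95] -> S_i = -8.31*(-5.77)^i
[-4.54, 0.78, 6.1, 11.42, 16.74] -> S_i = -4.54 + 5.32*i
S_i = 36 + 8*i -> [36, 44, 52, 60, 68]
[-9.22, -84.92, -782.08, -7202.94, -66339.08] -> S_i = -9.22*9.21^i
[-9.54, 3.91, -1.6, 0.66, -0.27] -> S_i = -9.54*(-0.41)^i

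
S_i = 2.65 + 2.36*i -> [2.65, 5.01, 7.37, 9.73, 12.09]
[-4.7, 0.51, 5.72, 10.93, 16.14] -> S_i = -4.70 + 5.21*i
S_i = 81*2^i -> [81, 162, 324, 648, 1296]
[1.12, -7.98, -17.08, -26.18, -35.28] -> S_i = 1.12 + -9.10*i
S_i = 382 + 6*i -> [382, 388, 394, 400, 406]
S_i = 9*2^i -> [9, 18, 36, 72, 144]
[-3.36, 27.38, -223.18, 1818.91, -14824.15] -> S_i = -3.36*(-8.15)^i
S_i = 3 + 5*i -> [3, 8, 13, 18, 23]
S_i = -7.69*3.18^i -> [-7.69, -24.45, -77.76, -247.29, -786.38]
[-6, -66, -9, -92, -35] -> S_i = Random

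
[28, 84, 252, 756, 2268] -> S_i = 28*3^i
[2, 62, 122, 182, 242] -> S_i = 2 + 60*i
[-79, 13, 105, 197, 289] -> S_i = -79 + 92*i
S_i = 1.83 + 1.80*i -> [1.83, 3.63, 5.43, 7.23, 9.03]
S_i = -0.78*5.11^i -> [-0.78, -3.99, -20.37, -104.08, -531.84]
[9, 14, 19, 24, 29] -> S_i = 9 + 5*i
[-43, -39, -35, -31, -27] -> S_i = -43 + 4*i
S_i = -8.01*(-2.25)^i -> [-8.01, 18.02, -40.55, 91.24, -205.29]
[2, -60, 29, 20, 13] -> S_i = Random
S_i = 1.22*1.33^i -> [1.22, 1.62, 2.16, 2.87, 3.82]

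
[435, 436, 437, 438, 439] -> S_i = 435 + 1*i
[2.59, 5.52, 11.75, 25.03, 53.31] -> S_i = 2.59*2.13^i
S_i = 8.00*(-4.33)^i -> [8.0, -34.64, 149.99, -649.46, 2812.17]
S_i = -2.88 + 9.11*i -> [-2.88, 6.23, 15.34, 24.45, 33.56]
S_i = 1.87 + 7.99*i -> [1.87, 9.86, 17.85, 25.84, 33.83]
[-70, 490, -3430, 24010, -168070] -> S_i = -70*-7^i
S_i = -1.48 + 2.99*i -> [-1.48, 1.51, 4.5, 7.49, 10.48]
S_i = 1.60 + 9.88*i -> [1.6, 11.48, 21.36, 31.24, 41.12]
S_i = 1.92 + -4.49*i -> [1.92, -2.57, -7.06, -11.55, -16.04]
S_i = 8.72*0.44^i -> [8.72, 3.84, 1.69, 0.74, 0.33]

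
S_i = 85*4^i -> [85, 340, 1360, 5440, 21760]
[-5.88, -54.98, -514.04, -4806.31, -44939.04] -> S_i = -5.88*9.35^i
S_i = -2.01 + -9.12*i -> [-2.01, -11.13, -20.25, -29.37, -38.49]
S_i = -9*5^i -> [-9, -45, -225, -1125, -5625]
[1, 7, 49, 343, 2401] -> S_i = 1*7^i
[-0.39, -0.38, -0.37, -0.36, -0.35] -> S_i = -0.39 + 0.01*i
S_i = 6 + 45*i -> [6, 51, 96, 141, 186]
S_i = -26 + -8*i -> [-26, -34, -42, -50, -58]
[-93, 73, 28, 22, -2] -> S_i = Random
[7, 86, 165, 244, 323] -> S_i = 7 + 79*i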